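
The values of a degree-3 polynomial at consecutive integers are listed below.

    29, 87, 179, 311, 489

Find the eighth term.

1359

58  92  132  178
34  40  46
6  6
The third differences are constant (6).
46 + 6 = 52;  178 + 52 = 230;  489 + 230 = 719
52 + 6 = 58;  230 + 58 = 288;  719 + 288 = 1007
58 + 6 = 64;  288 + 64 = 352;  1007 + 352 = 1359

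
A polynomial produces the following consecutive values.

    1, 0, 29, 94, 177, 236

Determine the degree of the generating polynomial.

Δ: -1, 29, 65, 83, 59
Δ²: 30, 36, 18, -24
Δ³: 6, -18, -42
Δ⁴: -24, -24
The fourth differences are constant, so the polynomial has degree 4.

4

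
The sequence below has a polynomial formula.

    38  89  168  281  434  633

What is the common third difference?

Δ: 51, 79, 113, 153, 199
Δ²: 28, 34, 40, 46
Δ³: 6, 6, 6

6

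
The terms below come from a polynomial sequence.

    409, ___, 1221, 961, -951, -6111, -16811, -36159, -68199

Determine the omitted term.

849

Using the last 7 terms:
Δ: -260  -1912  -5160  -10700  -19348  -32040
Δ²: -1652  -3248  -5540  -8648  -12692
Δ³: -1596  -2292  -3108  -4044
Δ⁴: -696  -816  -936
Δ⁵: -120  -120
Constant fifth difference = -120.
Extend backward: -696 + 120 = -576;  -1596 + 576 = -1020;  -1652 + 1020 = -632;  -260 + 632 = 372;  1221 − 372 = 849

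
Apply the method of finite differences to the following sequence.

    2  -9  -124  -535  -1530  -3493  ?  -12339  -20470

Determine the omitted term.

-6904

Using the first 6 terms:
Δ: -11, -115, -411, -995, -1963
Δ²: -104, -296, -584, -968
Δ³: -192, -288, -384
Δ⁴: -96, -96
Constant fourth difference = -96.
Extend forward: -384 − 96 = -480;  -968 − 480 = -1448;  -1963 − 1448 = -3411;  -3493 − 3411 = -6904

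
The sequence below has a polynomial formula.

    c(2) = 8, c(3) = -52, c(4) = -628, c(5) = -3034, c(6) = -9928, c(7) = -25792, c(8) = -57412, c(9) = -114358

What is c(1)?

D1: -60  -576  -2406  -6894  -15864  -31620  -56946
D2: -516  -1830  -4488  -8970  -15756  -25326
D3: -1314  -2658  -4482  -6786  -9570
D4: -1344  -1824  -2304  -2784
D5: -480  -480  -480
The fifth differences are constant at -480.
Work back: -1344 + 480 = -864;  -1314 + 864 = -450;  -516 + 450 = -66;  -60 + 66 = 6;  8 − 6 = 2

2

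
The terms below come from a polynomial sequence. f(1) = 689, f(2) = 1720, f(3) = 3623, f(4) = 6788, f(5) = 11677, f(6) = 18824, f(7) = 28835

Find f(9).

60233

First differences: 1031 , 1903 , 3165 , 4889 , 7147 , 10011
Second differences: 872 , 1262 , 1724 , 2258 , 2864
Third differences: 390 , 462 , 534 , 606
Fourth differences: 72 , 72 , 72
The fourth differences are constant (72).
606 + 72 = 678;  2864 + 678 = 3542;  10011 + 3542 = 13553;  28835 + 13553 = 42388
678 + 72 = 750;  3542 + 750 = 4292;  13553 + 4292 = 17845;  42388 + 17845 = 60233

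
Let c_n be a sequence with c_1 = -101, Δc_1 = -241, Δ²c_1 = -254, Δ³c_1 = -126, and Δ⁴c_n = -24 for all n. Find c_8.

Build the table forward from the leading diagonal:
D4: -24  -24  -24  -24  -24  -24  -24  -24
D3: -126  -150  -174  -198  -222  -246  -270  -294
D2: -254  -380  -530  -704  -902  -1124  -1370  -1640
D1: -241  -495  -875  -1405  -2109  -3011  -4135  -5505
c: -101  -342  -837  -1712  -3117  -5226  -8237  -12372

-12372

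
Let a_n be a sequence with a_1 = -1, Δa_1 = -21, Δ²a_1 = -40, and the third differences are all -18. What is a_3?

-83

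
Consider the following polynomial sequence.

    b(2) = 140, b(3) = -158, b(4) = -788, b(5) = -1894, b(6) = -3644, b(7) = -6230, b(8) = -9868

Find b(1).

226

-298, -630, -1106, -1750, -2586, -3638
-332, -476, -644, -836, -1052
-144, -168, -192, -216
-24, -24, -24
The fourth differences are constant at -24.
Work back: -144 + 24 = -120;  -332 + 120 = -212;  -298 + 212 = -86;  140 + 86 = 226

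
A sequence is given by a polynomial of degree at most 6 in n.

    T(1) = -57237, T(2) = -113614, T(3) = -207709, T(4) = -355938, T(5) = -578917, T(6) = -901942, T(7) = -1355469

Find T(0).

-25882

Δ: -56377, -94095, -148229, -222979, -323025, -453527
Δ²: -37718, -54134, -74750, -100046, -130502
Δ³: -16416, -20616, -25296, -30456
Δ⁴: -4200, -4680, -5160
Δ⁵: -480, -480
The fifth differences are constant at -480.
Work back: -4200 + 480 = -3720;  -16416 + 3720 = -12696;  -37718 + 12696 = -25022;  -56377 + 25022 = -31355;  -57237 + 31355 = -25882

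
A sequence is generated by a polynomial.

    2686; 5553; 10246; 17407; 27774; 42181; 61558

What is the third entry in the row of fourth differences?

96

Δ: 2867, 4693, 7161, 10367, 14407, 19377
Δ²: 1826, 2468, 3206, 4040, 4970
Δ³: 642, 738, 834, 930
Δ⁴: 96, 96, 96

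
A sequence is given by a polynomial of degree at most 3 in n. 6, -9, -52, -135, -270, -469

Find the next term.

Δ: -15 , -43 , -83 , -135 , -199
Δ²: -28 , -40 , -52 , -64
Δ³: -12 , -12 , -12
Third differences constant at -12.
-64 − 12 = -76;  -199 − 76 = -275;  -469 − 275 = -744

-744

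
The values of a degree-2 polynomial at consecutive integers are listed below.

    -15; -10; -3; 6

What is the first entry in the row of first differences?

5

First differences: 5, 7, 9
Second differences: 2, 2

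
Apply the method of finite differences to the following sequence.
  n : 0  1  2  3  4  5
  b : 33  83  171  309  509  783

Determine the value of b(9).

2859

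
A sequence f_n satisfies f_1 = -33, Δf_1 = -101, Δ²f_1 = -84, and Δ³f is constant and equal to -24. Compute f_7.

Build the table forward from the leading diagonal:
Δ³: -24, -24, -24, -24, -24, -24, -24
Δ²: -84, -108, -132, -156, -180, -204, -228
Δ: -101, -185, -293, -425, -581, -761, -965
f: -33, -134, -319, -612, -1037, -1618, -2379

-2379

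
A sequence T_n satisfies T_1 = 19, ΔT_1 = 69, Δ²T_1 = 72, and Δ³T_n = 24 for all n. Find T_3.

229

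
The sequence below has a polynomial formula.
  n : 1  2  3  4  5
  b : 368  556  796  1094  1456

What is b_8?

2986

Δ: 188 , 240 , 298 , 362
Δ²: 52 , 58 , 64
Δ³: 6 , 6
Constant third difference = 6, so extend:
64 + 6 = 70;  362 + 70 = 432;  1456 + 432 = 1888
70 + 6 = 76;  432 + 76 = 508;  1888 + 508 = 2396
76 + 6 = 82;  508 + 82 = 590;  2396 + 590 = 2986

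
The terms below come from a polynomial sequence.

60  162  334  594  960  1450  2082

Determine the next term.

Δ: 102  172  260  366  490  632
Δ²: 70  88  106  124  142
Δ³: 18  18  18  18
The third differences are constant (18).
142 + 18 = 160;  632 + 160 = 792;  2082 + 792 = 2874

2874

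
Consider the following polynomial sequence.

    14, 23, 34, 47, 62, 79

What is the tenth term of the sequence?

167

9 , 11 , 13 , 15 , 17
2 , 2 , 2 , 2
Second differences constant at 2.
17 + 2 = 19;  79 + 19 = 98
19 + 2 = 21;  98 + 21 = 119
21 + 2 = 23;  119 + 23 = 142
23 + 2 = 25;  142 + 25 = 167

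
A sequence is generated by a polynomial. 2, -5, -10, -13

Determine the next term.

-7  -5  -3
2  2
Constant second difference = 2, so extend:
-3 + 2 = -1;  -13 − 1 = -14

-14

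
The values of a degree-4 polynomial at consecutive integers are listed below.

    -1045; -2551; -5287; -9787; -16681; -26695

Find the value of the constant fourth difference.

Δ: -1506, -2736, -4500, -6894, -10014
Δ²: -1230, -1764, -2394, -3120
Δ³: -534, -630, -726
Δ⁴: -96, -96

-96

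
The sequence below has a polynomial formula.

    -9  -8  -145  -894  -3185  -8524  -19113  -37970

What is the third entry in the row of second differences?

-1542

First differences: 1, -137, -749, -2291, -5339, -10589, -18857
Second differences: -138, -612, -1542, -3048, -5250, -8268
Third differences: -474, -930, -1506, -2202, -3018
Fourth differences: -456, -576, -696, -816
Fifth differences: -120, -120, -120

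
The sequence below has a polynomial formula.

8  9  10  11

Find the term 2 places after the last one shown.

1 , 1 , 1
First differences constant at 1.
11 + 1 = 12
12 + 1 = 13

13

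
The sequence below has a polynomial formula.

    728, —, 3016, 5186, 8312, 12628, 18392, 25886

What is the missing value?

Using the last 6 terms:
Δ: 2170, 3126, 4316, 5764, 7494
Δ²: 956, 1190, 1448, 1730
Δ³: 234, 258, 282
Δ⁴: 24, 24
Constant fourth difference = 24.
Extend backward: 234 − 24 = 210;  956 − 210 = 746;  2170 − 746 = 1424;  3016 − 1424 = 1592

1592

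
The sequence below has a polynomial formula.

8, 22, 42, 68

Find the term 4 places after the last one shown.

Δ: 14  20  26
Δ²: 6  6
Second differences constant at 6.
26 + 6 = 32;  68 + 32 = 100
32 + 6 = 38;  100 + 38 = 138
38 + 6 = 44;  138 + 44 = 182
44 + 6 = 50;  182 + 50 = 232

232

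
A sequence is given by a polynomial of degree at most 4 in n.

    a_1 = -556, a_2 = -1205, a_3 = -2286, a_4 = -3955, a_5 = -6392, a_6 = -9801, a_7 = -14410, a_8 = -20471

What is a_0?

-207

First differences: -649  -1081  -1669  -2437  -3409  -4609  -6061
Second differences: -432  -588  -768  -972  -1200  -1452
Third differences: -156  -180  -204  -228  -252
Fourth differences: -24  -24  -24  -24
The fourth differences are constant at -24.
Work back: -156 + 24 = -132;  -432 + 132 = -300;  -649 + 300 = -349;  -556 + 349 = -207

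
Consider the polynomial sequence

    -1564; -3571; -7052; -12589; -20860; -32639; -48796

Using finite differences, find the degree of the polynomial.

4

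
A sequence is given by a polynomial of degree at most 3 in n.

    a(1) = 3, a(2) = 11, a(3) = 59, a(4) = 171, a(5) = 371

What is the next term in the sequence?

Δ: 8, 48, 112, 200
Δ²: 40, 64, 88
Δ³: 24, 24
Third differences constant at 24.
88 + 24 = 112;  200 + 112 = 312;  371 + 312 = 683

683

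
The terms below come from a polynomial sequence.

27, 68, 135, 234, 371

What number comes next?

D1: 41, 67, 99, 137
D2: 26, 32, 38
D3: 6, 6
The third differences are constant (6).
38 + 6 = 44;  137 + 44 = 181;  371 + 181 = 552

552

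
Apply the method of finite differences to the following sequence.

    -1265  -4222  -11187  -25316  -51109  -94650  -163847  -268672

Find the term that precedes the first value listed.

Δ: -2957, -6965, -14129, -25793, -43541, -69197, -104825
Δ²: -4008, -7164, -11664, -17748, -25656, -35628
Δ³: -3156, -4500, -6084, -7908, -9972
Δ⁴: -1344, -1584, -1824, -2064
Δ⁵: -240, -240, -240
The fifth differences are constant at -240.
Work back: -1344 + 240 = -1104;  -3156 + 1104 = -2052;  -4008 + 2052 = -1956;  -2957 + 1956 = -1001;  -1265 + 1001 = -264

-264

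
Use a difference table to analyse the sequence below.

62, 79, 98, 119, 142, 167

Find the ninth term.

254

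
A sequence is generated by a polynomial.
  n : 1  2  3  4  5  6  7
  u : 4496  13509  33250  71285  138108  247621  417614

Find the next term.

9013  19741  38035  66823  109513  169993
10728  18294  28788  42690  60480
7566  10494  13902  17790
2928  3408  3888
480  480
Constant fifth difference = 480, so extend:
3888 + 480 = 4368;  17790 + 4368 = 22158;  60480 + 22158 = 82638;  169993 + 82638 = 252631;  417614 + 252631 = 670245

670245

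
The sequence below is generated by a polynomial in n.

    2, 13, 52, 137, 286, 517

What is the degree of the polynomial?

11, 39, 85, 149, 231
28, 46, 64, 82
18, 18, 18
The third differences are constant, so the polynomial has degree 3.

3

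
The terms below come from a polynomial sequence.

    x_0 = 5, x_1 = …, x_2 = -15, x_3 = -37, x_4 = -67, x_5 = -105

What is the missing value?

Using the last 4 terms:
-22  -30  -38
-8  -8
Constant second difference = -8.
Extend backward: -22 + 8 = -14;  -15 + 14 = -1

-1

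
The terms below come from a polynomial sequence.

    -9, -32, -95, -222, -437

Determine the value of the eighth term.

-1850

-23 , -63 , -127 , -215
-40 , -64 , -88
-24 , -24
The third differences are constant (-24).
-88 − 24 = -112;  -215 − 112 = -327;  -437 − 327 = -764
-112 − 24 = -136;  -327 − 136 = -463;  -764 − 463 = -1227
-136 − 24 = -160;  -463 − 160 = -623;  -1227 − 623 = -1850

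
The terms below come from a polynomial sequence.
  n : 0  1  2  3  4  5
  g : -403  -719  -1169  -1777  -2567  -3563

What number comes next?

-4789

D1: -316 , -450 , -608 , -790 , -996
D2: -134 , -158 , -182 , -206
D3: -24 , -24 , -24
Constant third difference = -24, so extend:
-206 − 24 = -230;  -996 − 230 = -1226;  -3563 − 1226 = -4789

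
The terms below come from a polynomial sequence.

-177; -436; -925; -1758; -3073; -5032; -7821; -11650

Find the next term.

Δ: -259, -489, -833, -1315, -1959, -2789, -3829
Δ²: -230, -344, -482, -644, -830, -1040
Δ³: -114, -138, -162, -186, -210
Δ⁴: -24, -24, -24, -24
The fourth differences are constant (-24).
-210 − 24 = -234;  -1040 − 234 = -1274;  -3829 − 1274 = -5103;  -11650 − 5103 = -16753

-16753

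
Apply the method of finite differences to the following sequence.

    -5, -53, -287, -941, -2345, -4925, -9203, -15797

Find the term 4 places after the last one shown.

-81053

Δ: -48, -234, -654, -1404, -2580, -4278, -6594
Δ²: -186, -420, -750, -1176, -1698, -2316
Δ³: -234, -330, -426, -522, -618
Δ⁴: -96, -96, -96, -96
The fourth differences are constant (-96).
-618 − 96 = -714;  -2316 − 714 = -3030;  -6594 − 3030 = -9624;  -15797 − 9624 = -25421
-714 − 96 = -810;  -3030 − 810 = -3840;  -9624 − 3840 = -13464;  -25421 − 13464 = -38885
-810 − 96 = -906;  -3840 − 906 = -4746;  -13464 − 4746 = -18210;  -38885 − 18210 = -57095
-906 − 96 = -1002;  -4746 − 1002 = -5748;  -18210 − 5748 = -23958;  -57095 − 23958 = -81053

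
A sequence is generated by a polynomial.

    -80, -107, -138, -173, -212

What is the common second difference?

-4

First differences: -27, -31, -35, -39
Second differences: -4, -4, -4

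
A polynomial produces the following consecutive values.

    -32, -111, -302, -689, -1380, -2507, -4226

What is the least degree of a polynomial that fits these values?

-79, -191, -387, -691, -1127, -1719
-112, -196, -304, -436, -592
-84, -108, -132, -156
-24, -24, -24
The fourth differences are constant, so the polynomial has degree 4.

4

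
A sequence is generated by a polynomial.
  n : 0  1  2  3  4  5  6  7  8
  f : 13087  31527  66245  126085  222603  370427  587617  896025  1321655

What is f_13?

6454275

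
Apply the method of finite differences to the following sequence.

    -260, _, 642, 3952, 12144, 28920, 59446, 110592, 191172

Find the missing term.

Using the last 7 terms:
D1: 3310, 8192, 16776, 30526, 51146, 80580
D2: 4882, 8584, 13750, 20620, 29434
D3: 3702, 5166, 6870, 8814
D4: 1464, 1704, 1944
D5: 240, 240
Constant fifth difference = 240.
Extend backward: 1464 − 240 = 1224;  3702 − 1224 = 2478;  4882 − 2478 = 2404;  3310 − 2404 = 906;  642 − 906 = -264

-264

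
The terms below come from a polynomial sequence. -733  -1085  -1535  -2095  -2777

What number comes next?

First differences: -352  -450  -560  -682
Second differences: -98  -110  -122
Third differences: -12  -12
The third differences are constant (-12).
-122 − 12 = -134;  -682 − 134 = -816;  -2777 − 816 = -3593

-3593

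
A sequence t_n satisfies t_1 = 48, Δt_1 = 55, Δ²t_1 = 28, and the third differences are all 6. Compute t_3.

186

Build the table forward from the leading diagonal:
Third differences: 6, 6, 6
Second differences: 28, 34, 40
First differences: 55, 83, 117
t: 48, 103, 186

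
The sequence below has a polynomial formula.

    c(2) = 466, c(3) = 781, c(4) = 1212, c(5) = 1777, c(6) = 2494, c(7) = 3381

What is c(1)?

249

Δ: 315  431  565  717  887
Δ²: 116  134  152  170
Δ³: 18  18  18
The third differences are constant at 18.
Work back: 116 − 18 = 98;  315 − 98 = 217;  466 − 217 = 249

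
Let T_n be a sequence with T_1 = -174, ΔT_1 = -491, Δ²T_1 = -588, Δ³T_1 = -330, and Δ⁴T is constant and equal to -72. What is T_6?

Build the table forward from the leading diagonal:
D4: -72, -72, -72, -72, -72, -72
D3: -330, -402, -474, -546, -618, -690
D2: -588, -918, -1320, -1794, -2340, -2958
D1: -491, -1079, -1997, -3317, -5111, -7451
T: -174, -665, -1744, -3741, -7058, -12169

-12169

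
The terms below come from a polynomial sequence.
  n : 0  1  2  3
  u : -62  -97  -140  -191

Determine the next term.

-35, -43, -51
-8, -8
The second differences are constant (-8).
-51 − 8 = -59;  -191 − 59 = -250

-250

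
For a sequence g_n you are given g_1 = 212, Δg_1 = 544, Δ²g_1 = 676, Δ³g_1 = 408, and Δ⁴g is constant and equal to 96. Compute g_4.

4280

Build the table forward from the leading diagonal:
D4: 96, 96, 96, 96
D3: 408, 504, 600, 696
D2: 676, 1084, 1588, 2188
D1: 544, 1220, 2304, 3892
g: 212, 756, 1976, 4280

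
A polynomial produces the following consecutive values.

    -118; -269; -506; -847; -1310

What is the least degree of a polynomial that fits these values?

D1: -151, -237, -341, -463
D2: -86, -104, -122
D3: -18, -18
The third differences are constant, so the polynomial has degree 3.

3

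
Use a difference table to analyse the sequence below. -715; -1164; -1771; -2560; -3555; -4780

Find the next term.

-6259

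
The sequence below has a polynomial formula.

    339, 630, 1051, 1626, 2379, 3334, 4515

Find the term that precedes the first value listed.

154

D1: 291, 421, 575, 753, 955, 1181
D2: 130, 154, 178, 202, 226
D3: 24, 24, 24, 24
The third differences are constant at 24.
Work back: 130 − 24 = 106;  291 − 106 = 185;  339 − 185 = 154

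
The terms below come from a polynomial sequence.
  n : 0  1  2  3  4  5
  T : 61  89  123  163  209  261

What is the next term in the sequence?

28, 34, 40, 46, 52
6, 6, 6, 6
Second differences constant at 6.
52 + 6 = 58;  261 + 58 = 319

319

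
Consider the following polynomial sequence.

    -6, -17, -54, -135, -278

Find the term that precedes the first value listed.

-3

-11  -37  -81  -143
-26  -44  -62
-18  -18
The third differences are constant at -18.
Work back: -26 + 18 = -8;  -11 + 8 = -3;  -6 + 3 = -3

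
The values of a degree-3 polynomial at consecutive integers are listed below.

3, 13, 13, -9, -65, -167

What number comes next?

10  0  -22  -56  -102
-10  -22  -34  -46
-12  -12  -12
Third differences constant at -12.
-46 − 12 = -58;  -102 − 58 = -160;  -167 − 160 = -327

-327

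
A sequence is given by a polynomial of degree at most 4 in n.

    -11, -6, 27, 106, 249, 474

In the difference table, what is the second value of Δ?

First differences: 5, 33, 79, 143, 225
Second differences: 28, 46, 64, 82
Third differences: 18, 18, 18

33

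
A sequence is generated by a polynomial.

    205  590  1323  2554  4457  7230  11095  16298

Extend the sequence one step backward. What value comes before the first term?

42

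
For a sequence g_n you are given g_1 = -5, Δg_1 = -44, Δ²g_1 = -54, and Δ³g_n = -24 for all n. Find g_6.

Build the table forward from the leading diagonal:
D3: -24  -24  -24  -24  -24  -24
D2: -54  -78  -102  -126  -150  -174
D1: -44  -98  -176  -278  -404  -554
g: -5  -49  -147  -323  -601  -1005

-1005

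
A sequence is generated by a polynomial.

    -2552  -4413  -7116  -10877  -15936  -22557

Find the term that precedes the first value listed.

-1861, -2703, -3761, -5059, -6621
-842, -1058, -1298, -1562
-216, -240, -264
-24, -24
The fourth differences are constant at -24.
Work back: -216 + 24 = -192;  -842 + 192 = -650;  -1861 + 650 = -1211;  -2552 + 1211 = -1341

-1341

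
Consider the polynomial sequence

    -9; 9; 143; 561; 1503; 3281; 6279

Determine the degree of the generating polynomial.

4

18, 134, 418, 942, 1778, 2998
116, 284, 524, 836, 1220
168, 240, 312, 384
72, 72, 72
The fourth differences are constant, so the polynomial has degree 4.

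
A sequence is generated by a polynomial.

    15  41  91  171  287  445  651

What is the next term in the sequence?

911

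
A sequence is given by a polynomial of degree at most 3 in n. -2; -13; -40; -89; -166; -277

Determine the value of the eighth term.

-625

D1: -11, -27, -49, -77, -111
D2: -16, -22, -28, -34
D3: -6, -6, -6
Constant third difference = -6, so extend:
-34 − 6 = -40;  -111 − 40 = -151;  -277 − 151 = -428
-40 − 6 = -46;  -151 − 46 = -197;  -428 − 197 = -625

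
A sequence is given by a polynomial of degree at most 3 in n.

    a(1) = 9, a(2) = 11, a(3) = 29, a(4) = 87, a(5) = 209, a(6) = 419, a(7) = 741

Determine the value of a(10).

2619

2, 18, 58, 122, 210, 322
16, 40, 64, 88, 112
24, 24, 24, 24
Third differences constant at 24.
112 + 24 = 136;  322 + 136 = 458;  741 + 458 = 1199
136 + 24 = 160;  458 + 160 = 618;  1199 + 618 = 1817
160 + 24 = 184;  618 + 184 = 802;  1817 + 802 = 2619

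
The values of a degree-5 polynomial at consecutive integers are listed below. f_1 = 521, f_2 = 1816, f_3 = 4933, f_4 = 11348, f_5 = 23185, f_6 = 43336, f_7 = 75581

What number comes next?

124708

First differences: 1295, 3117, 6415, 11837, 20151, 32245
Second differences: 1822, 3298, 5422, 8314, 12094
Third differences: 1476, 2124, 2892, 3780
Fourth differences: 648, 768, 888
Fifth differences: 120, 120
Fifth differences constant at 120.
888 + 120 = 1008;  3780 + 1008 = 4788;  12094 + 4788 = 16882;  32245 + 16882 = 49127;  75581 + 49127 = 124708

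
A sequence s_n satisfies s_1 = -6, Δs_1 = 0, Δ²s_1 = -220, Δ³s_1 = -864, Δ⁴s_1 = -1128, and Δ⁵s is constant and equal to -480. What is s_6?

-16966

Build the table forward from the leading diagonal:
D5: -480, -480, -480, -480, -480, -480
D4: -1128, -1608, -2088, -2568, -3048, -3528
D3: -864, -1992, -3600, -5688, -8256, -11304
D2: -220, -1084, -3076, -6676, -12364, -20620
D1: 0, -220, -1304, -4380, -11056, -23420
s: -6, -6, -226, -1530, -5910, -16966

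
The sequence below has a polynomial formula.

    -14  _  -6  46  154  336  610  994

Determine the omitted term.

Using the last 6 terms:
D1: 52  108  182  274  384
D2: 56  74  92  110
D3: 18  18  18
Constant third difference = 18.
Extend backward: 56 − 18 = 38;  52 − 38 = 14;  -6 − 14 = -20

-20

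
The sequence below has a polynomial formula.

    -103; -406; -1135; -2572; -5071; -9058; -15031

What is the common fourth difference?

-72

First differences: -303, -729, -1437, -2499, -3987, -5973
Second differences: -426, -708, -1062, -1488, -1986
Third differences: -282, -354, -426, -498
Fourth differences: -72, -72, -72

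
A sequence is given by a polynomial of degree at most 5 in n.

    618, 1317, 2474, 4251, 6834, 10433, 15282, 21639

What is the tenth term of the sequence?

D1: 699, 1157, 1777, 2583, 3599, 4849, 6357
D2: 458, 620, 806, 1016, 1250, 1508
D3: 162, 186, 210, 234, 258
D4: 24, 24, 24, 24
The fourth differences are constant (24).
258 + 24 = 282;  1508 + 282 = 1790;  6357 + 1790 = 8147;  21639 + 8147 = 29786
282 + 24 = 306;  1790 + 306 = 2096;  8147 + 2096 = 10243;  29786 + 10243 = 40029

40029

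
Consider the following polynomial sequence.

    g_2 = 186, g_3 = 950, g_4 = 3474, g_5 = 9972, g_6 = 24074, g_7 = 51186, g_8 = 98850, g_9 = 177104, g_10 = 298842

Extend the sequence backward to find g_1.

24

First differences: 764, 2524, 6498, 14102, 27112, 47664, 78254, 121738
Second differences: 1760, 3974, 7604, 13010, 20552, 30590, 43484
Third differences: 2214, 3630, 5406, 7542, 10038, 12894
Fourth differences: 1416, 1776, 2136, 2496, 2856
Fifth differences: 360, 360, 360, 360
The fifth differences are constant at 360.
Work back: 1416 − 360 = 1056;  2214 − 1056 = 1158;  1760 − 1158 = 602;  764 − 602 = 162;  186 − 162 = 24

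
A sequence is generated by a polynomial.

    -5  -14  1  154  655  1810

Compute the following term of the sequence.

Δ: -9, 15, 153, 501, 1155
Δ²: 24, 138, 348, 654
Δ³: 114, 210, 306
Δ⁴: 96, 96
The fourth differences are constant (96).
306 + 96 = 402;  654 + 402 = 1056;  1155 + 1056 = 2211;  1810 + 2211 = 4021

4021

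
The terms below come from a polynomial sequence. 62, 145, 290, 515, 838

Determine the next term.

1277

Δ: 83, 145, 225, 323
Δ²: 62, 80, 98
Δ³: 18, 18
Constant third difference = 18, so extend:
98 + 18 = 116;  323 + 116 = 439;  838 + 439 = 1277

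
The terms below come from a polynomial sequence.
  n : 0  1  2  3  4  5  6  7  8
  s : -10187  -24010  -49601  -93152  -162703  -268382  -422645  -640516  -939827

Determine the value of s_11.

-2551880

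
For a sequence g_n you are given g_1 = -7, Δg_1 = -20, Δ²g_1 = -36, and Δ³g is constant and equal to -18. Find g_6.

-647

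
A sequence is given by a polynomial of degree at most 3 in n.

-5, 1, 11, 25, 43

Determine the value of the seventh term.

91

6 , 10 , 14 , 18
4 , 4 , 4
Second differences constant at 4.
18 + 4 = 22;  43 + 22 = 65
22 + 4 = 26;  65 + 26 = 91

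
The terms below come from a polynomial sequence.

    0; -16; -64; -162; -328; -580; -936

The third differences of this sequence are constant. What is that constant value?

-18

D1: -16, -48, -98, -166, -252, -356
D2: -32, -50, -68, -86, -104
D3: -18, -18, -18, -18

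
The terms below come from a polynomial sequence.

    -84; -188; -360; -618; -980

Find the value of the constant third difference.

-18

D1: -104, -172, -258, -362
D2: -68, -86, -104
D3: -18, -18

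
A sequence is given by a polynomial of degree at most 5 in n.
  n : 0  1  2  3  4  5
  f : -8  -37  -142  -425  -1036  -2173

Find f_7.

-29, -105, -283, -611, -1137
-76, -178, -328, -526
-102, -150, -198
-48, -48
Constant fourth difference = -48, so extend:
-198 − 48 = -246;  -526 − 246 = -772;  -1137 − 772 = -1909;  -2173 − 1909 = -4082
-246 − 48 = -294;  -772 − 294 = -1066;  -1909 − 1066 = -2975;  -4082 − 2975 = -7057

-7057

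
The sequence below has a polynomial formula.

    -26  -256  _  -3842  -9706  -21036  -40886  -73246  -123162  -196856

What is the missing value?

-1206

Using the last 7 terms:
D1: -5864, -11330, -19850, -32360, -49916, -73694
D2: -5466, -8520, -12510, -17556, -23778
D3: -3054, -3990, -5046, -6222
D4: -936, -1056, -1176
D5: -120, -120
Constant fifth difference = -120.
Extend backward: -936 + 120 = -816;  -3054 + 816 = -2238;  -5466 + 2238 = -3228;  -5864 + 3228 = -2636;  -3842 + 2636 = -1206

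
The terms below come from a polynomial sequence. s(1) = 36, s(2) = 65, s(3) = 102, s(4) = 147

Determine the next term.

200

29, 37, 45
8, 8
Second differences constant at 8.
45 + 8 = 53;  147 + 53 = 200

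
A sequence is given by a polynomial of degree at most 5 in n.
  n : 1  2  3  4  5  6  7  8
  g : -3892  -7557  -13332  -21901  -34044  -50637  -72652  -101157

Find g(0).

-1749

D1: -3665  -5775  -8569  -12143  -16593  -22015  -28505
D2: -2110  -2794  -3574  -4450  -5422  -6490
D3: -684  -780  -876  -972  -1068
D4: -96  -96  -96  -96
The fourth differences are constant at -96.
Work back: -684 + 96 = -588;  -2110 + 588 = -1522;  -3665 + 1522 = -2143;  -3892 + 2143 = -1749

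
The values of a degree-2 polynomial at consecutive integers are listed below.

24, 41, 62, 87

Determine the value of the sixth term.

149

D1: 17 , 21 , 25
D2: 4 , 4
Second differences constant at 4.
25 + 4 = 29;  87 + 29 = 116
29 + 4 = 33;  116 + 33 = 149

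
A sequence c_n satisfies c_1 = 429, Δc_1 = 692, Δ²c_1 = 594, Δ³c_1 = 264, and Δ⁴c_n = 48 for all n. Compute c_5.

Build the table forward from the leading diagonal:
D4: 48, 48, 48, 48, 48
D3: 264, 312, 360, 408, 456
D2: 594, 858, 1170, 1530, 1938
D1: 692, 1286, 2144, 3314, 4844
c: 429, 1121, 2407, 4551, 7865

7865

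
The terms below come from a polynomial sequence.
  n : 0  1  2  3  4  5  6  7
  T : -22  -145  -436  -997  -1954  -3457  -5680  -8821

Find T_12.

-46906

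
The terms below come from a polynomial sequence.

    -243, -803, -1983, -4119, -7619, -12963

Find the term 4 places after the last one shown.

First differences: -560, -1180, -2136, -3500, -5344
Second differences: -620, -956, -1364, -1844
Third differences: -336, -408, -480
Fourth differences: -72, -72
Constant fourth difference = -72, so extend:
-480 − 72 = -552;  -1844 − 552 = -2396;  -5344 − 2396 = -7740;  -12963 − 7740 = -20703
-552 − 72 = -624;  -2396 − 624 = -3020;  -7740 − 3020 = -10760;  -20703 − 10760 = -31463
-624 − 72 = -696;  -3020 − 696 = -3716;  -10760 − 3716 = -14476;  -31463 − 14476 = -45939
-696 − 72 = -768;  -3716 − 768 = -4484;  -14476 − 4484 = -18960;  -45939 − 18960 = -64899

-64899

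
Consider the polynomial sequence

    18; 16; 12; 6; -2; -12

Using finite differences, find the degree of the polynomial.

-2, -4, -6, -8, -10
-2, -2, -2, -2
The second differences are constant, so the polynomial has degree 2.

2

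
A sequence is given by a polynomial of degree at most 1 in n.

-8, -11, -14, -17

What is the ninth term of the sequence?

Δ: -3, -3, -3
First differences constant at -3.
-17 − 3 = -20
-20 − 3 = -23
-23 − 3 = -26
-26 − 3 = -29
-29 − 3 = -32

-32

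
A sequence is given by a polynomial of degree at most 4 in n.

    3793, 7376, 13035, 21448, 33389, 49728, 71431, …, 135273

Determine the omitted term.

99560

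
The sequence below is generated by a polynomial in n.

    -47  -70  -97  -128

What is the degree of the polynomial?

Δ: -23, -27, -31
Δ²: -4, -4
The second differences are constant, so the polynomial has degree 2.

2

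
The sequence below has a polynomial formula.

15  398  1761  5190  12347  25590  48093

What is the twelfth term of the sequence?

D1: 383, 1363, 3429, 7157, 13243, 22503
D2: 980, 2066, 3728, 6086, 9260
D3: 1086, 1662, 2358, 3174
D4: 576, 696, 816
D5: 120, 120
The fifth differences are constant (120).
816 + 120 = 936;  3174 + 936 = 4110;  9260 + 4110 = 13370;  22503 + 13370 = 35873;  48093 + 35873 = 83966
936 + 120 = 1056;  4110 + 1056 = 5166;  13370 + 5166 = 18536;  35873 + 18536 = 54409;  83966 + 54409 = 138375
1056 + 120 = 1176;  5166 + 1176 = 6342;  18536 + 6342 = 24878;  54409 + 24878 = 79287;  138375 + 79287 = 217662
1176 + 120 = 1296;  6342 + 1296 = 7638;  24878 + 7638 = 32516;  79287 + 32516 = 111803;  217662 + 111803 = 329465
1296 + 120 = 1416;  7638 + 1416 = 9054;  32516 + 9054 = 41570;  111803 + 41570 = 153373;  329465 + 153373 = 482838

482838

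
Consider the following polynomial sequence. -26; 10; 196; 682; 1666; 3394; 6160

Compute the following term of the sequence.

10306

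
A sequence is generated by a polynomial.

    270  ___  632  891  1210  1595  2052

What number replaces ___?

427

Using the last 5 terms:
First differences: 259, 319, 385, 457
Second differences: 60, 66, 72
Third differences: 6, 6
Constant third difference = 6.
Extend backward: 60 − 6 = 54;  259 − 54 = 205;  632 − 205 = 427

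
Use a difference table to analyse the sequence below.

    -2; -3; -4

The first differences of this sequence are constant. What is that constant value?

-1

First differences: -1, -1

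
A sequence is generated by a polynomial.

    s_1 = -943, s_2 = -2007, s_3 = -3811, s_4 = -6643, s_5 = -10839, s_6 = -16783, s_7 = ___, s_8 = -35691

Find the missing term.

-24907

Using the first 6 terms:
D1: -1064  -1804  -2832  -4196  -5944
D2: -740  -1028  -1364  -1748
D3: -288  -336  -384
D4: -48  -48
Constant fourth difference = -48.
Extend forward: -384 − 48 = -432;  -1748 − 432 = -2180;  -5944 − 2180 = -8124;  -16783 − 8124 = -24907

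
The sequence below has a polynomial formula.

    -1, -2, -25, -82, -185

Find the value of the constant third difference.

-12

D1: -1, -23, -57, -103
D2: -22, -34, -46
D3: -12, -12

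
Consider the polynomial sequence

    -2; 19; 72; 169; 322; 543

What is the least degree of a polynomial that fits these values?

3

21, 53, 97, 153, 221
32, 44, 56, 68
12, 12, 12
The third differences are constant, so the polynomial has degree 3.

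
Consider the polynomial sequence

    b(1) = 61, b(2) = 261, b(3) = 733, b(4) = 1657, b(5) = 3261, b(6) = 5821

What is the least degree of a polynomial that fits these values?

Δ: 200, 472, 924, 1604, 2560
Δ²: 272, 452, 680, 956
Δ³: 180, 228, 276
Δ⁴: 48, 48
The fourth differences are constant, so the polynomial has degree 4.

4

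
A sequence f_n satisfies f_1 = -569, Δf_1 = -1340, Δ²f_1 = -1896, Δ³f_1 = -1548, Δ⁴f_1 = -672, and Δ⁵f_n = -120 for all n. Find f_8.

-129985

Build the table forward from the leading diagonal:
D5: -120, -120, -120, -120, -120, -120, -120, -120
D4: -672, -792, -912, -1032, -1152, -1272, -1392, -1512
D3: -1548, -2220, -3012, -3924, -4956, -6108, -7380, -8772
D2: -1896, -3444, -5664, -8676, -12600, -17556, -23664, -31044
D1: -1340, -3236, -6680, -12344, -21020, -33620, -51176, -74840
f: -569, -1909, -5145, -11825, -24169, -45189, -78809, -129985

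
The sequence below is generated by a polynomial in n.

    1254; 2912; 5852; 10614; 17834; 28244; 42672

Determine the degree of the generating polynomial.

Δ: 1658, 2940, 4762, 7220, 10410, 14428
Δ²: 1282, 1822, 2458, 3190, 4018
Δ³: 540, 636, 732, 828
Δ⁴: 96, 96, 96
The fourth differences are constant, so the polynomial has degree 4.

4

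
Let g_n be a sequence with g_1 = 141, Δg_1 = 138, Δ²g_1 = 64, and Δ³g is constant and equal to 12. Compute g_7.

Build the table forward from the leading diagonal:
Δ³: 12, 12, 12, 12, 12, 12, 12
Δ²: 64, 76, 88, 100, 112, 124, 136
Δ: 138, 202, 278, 366, 466, 578, 702
g: 141, 279, 481, 759, 1125, 1591, 2169

2169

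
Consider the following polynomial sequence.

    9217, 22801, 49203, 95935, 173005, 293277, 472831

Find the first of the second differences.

12818

First differences: 13584, 26402, 46732, 77070, 120272, 179554
Second differences: 12818, 20330, 30338, 43202, 59282
Third differences: 7512, 10008, 12864, 16080
Fourth differences: 2496, 2856, 3216
Fifth differences: 360, 360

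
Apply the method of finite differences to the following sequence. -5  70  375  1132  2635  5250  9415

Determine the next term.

Δ: 75 , 305 , 757 , 1503 , 2615 , 4165
Δ²: 230 , 452 , 746 , 1112 , 1550
Δ³: 222 , 294 , 366 , 438
Δ⁴: 72 , 72 , 72
Constant fourth difference = 72, so extend:
438 + 72 = 510;  1550 + 510 = 2060;  4165 + 2060 = 6225;  9415 + 6225 = 15640

15640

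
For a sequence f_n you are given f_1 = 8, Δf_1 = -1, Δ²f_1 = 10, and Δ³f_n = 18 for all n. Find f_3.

Build the table forward from the leading diagonal:
D3: 18  18  18
D2: 10  28  46
D1: -1  9  37
f: 8  7  16

16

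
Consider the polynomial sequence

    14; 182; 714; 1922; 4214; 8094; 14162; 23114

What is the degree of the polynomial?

4

D1: 168, 532, 1208, 2292, 3880, 6068, 8952
D2: 364, 676, 1084, 1588, 2188, 2884
D3: 312, 408, 504, 600, 696
D4: 96, 96, 96, 96
The fourth differences are constant, so the polynomial has degree 4.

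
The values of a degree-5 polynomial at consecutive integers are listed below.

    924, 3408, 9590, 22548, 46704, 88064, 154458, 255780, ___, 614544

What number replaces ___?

404228

Using the first 8 terms:
D1: 2484  6182  12958  24156  41360  66394  101322
D2: 3698  6776  11198  17204  25034  34928
D3: 3078  4422  6006  7830  9894
D4: 1344  1584  1824  2064
D5: 240  240  240
Constant fifth difference = 240.
Extend forward: 2064 + 240 = 2304;  9894 + 2304 = 12198;  34928 + 12198 = 47126;  101322 + 47126 = 148448;  255780 + 148448 = 404228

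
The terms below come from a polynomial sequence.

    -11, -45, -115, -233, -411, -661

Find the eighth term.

-1425

D1: -34  -70  -118  -178  -250
D2: -36  -48  -60  -72
D3: -12  -12  -12
The third differences are constant (-12).
-72 − 12 = -84;  -250 − 84 = -334;  -661 − 334 = -995
-84 − 12 = -96;  -334 − 96 = -430;  -995 − 430 = -1425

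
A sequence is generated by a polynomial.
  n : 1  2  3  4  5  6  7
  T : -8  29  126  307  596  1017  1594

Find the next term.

37  97  181  289  421  577
60  84  108  132  156
24  24  24  24
Third differences constant at 24.
156 + 24 = 180;  577 + 180 = 757;  1594 + 757 = 2351

2351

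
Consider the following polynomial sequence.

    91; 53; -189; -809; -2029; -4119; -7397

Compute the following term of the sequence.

-12229

-38, -242, -620, -1220, -2090, -3278
-204, -378, -600, -870, -1188
-174, -222, -270, -318
-48, -48, -48
Constant fourth difference = -48, so extend:
-318 − 48 = -366;  -1188 − 366 = -1554;  -3278 − 1554 = -4832;  -7397 − 4832 = -12229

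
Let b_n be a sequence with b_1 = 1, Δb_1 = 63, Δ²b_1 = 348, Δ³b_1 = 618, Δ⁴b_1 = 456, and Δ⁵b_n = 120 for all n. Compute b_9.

Build the table forward from the leading diagonal:
Δ⁵: 120, 120, 120, 120, 120, 120, 120, 120, 120
Δ⁴: 456, 576, 696, 816, 936, 1056, 1176, 1296, 1416
Δ³: 618, 1074, 1650, 2346, 3162, 4098, 5154, 6330, 7626
Δ²: 348, 966, 2040, 3690, 6036, 9198, 13296, 18450, 24780
Δ: 63, 411, 1377, 3417, 7107, 13143, 22341, 35637, 54087
b: 1, 64, 475, 1852, 5269, 12376, 25519, 47860, 83497

83497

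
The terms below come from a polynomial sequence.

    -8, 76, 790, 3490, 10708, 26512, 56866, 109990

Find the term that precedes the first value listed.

-2

84  714  2700  7218  15804  30354  53124
630  1986  4518  8586  14550  22770
1356  2532  4068  5964  8220
1176  1536  1896  2256
360  360  360
The fifth differences are constant at 360.
Work back: 1176 − 360 = 816;  1356 − 816 = 540;  630 − 540 = 90;  84 − 90 = -6;  -8 + 6 = -2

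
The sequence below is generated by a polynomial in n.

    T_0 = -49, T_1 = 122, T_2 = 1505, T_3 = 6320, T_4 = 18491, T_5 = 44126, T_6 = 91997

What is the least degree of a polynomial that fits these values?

D1: 171, 1383, 4815, 12171, 25635, 47871
D2: 1212, 3432, 7356, 13464, 22236
D3: 2220, 3924, 6108, 8772
D4: 1704, 2184, 2664
D5: 480, 480
The fifth differences are constant, so the polynomial has degree 5.

5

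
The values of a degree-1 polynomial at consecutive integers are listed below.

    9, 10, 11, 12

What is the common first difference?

D1: 1, 1, 1

1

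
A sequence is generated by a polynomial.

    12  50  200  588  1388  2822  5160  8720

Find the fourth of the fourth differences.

First differences: 38, 150, 388, 800, 1434, 2338, 3560
Second differences: 112, 238, 412, 634, 904, 1222
Third differences: 126, 174, 222, 270, 318
Fourth differences: 48, 48, 48, 48

48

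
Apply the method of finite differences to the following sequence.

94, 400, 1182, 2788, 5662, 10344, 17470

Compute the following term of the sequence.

27772

Δ: 306, 782, 1606, 2874, 4682, 7126
Δ²: 476, 824, 1268, 1808, 2444
Δ³: 348, 444, 540, 636
Δ⁴: 96, 96, 96
The fourth differences are constant (96).
636 + 96 = 732;  2444 + 732 = 3176;  7126 + 3176 = 10302;  17470 + 10302 = 27772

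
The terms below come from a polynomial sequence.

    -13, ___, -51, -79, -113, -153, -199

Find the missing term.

-29

Using the last 5 terms:
First differences: -28, -34, -40, -46
Second differences: -6, -6, -6
Constant second difference = -6.
Extend backward: -28 + 6 = -22;  -51 + 22 = -29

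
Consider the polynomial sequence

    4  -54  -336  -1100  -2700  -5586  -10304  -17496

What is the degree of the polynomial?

4

-58, -282, -764, -1600, -2886, -4718, -7192
-224, -482, -836, -1286, -1832, -2474
-258, -354, -450, -546, -642
-96, -96, -96, -96
The fourth differences are constant, so the polynomial has degree 4.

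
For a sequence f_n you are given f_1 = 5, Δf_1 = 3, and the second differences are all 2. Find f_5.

29

Build the table forward from the leading diagonal:
D2: 2, 2, 2, 2, 2
D1: 3, 5, 7, 9, 11
f: 5, 8, 13, 20, 29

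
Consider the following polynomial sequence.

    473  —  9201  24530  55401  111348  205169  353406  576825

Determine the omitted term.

Using the last 7 terms:
15329  30871  55947  93821  148237  223419
15542  25076  37874  54416  75182
9534  12798  16542  20766
3264  3744  4224
480  480
Constant fifth difference = 480.
Extend backward: 3264 − 480 = 2784;  9534 − 2784 = 6750;  15542 − 6750 = 8792;  15329 − 8792 = 6537;  9201 − 6537 = 2664

2664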